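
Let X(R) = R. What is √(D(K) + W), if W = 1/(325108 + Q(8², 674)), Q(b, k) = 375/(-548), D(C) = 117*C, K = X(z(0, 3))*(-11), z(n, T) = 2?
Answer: I*√81700204493713262762/178158809 ≈ 50.735*I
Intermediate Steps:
K = -22 (K = 2*(-11) = -22)
Q(b, k) = -375/548 (Q(b, k) = 375*(-1/548) = -375/548)
W = 548/178158809 (W = 1/(325108 - 375/548) = 1/(178158809/548) = 548/178158809 ≈ 3.0759e-6)
√(D(K) + W) = √(117*(-22) + 548/178158809) = √(-2574 + 548/178158809) = √(-458580773818/178158809) = I*√81700204493713262762/178158809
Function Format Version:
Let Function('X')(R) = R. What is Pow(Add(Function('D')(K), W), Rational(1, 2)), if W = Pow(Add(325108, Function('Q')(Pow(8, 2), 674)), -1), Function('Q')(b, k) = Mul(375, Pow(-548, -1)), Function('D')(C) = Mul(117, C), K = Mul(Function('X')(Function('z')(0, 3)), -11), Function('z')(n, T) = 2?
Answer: Mul(Rational(1, 178158809), I, Pow(81700204493713262762, Rational(1, 2))) ≈ Mul(50.735, I)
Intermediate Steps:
K = -22 (K = Mul(2, -11) = -22)
Function('Q')(b, k) = Rational(-375, 548) (Function('Q')(b, k) = Mul(375, Rational(-1, 548)) = Rational(-375, 548))
W = Rational(548, 178158809) (W = Pow(Add(325108, Rational(-375, 548)), -1) = Pow(Rational(178158809, 548), -1) = Rational(548, 178158809) ≈ 3.0759e-6)
Pow(Add(Function('D')(K), W), Rational(1, 2)) = Pow(Add(Mul(117, -22), Rational(548, 178158809)), Rational(1, 2)) = Pow(Add(-2574, Rational(548, 178158809)), Rational(1, 2)) = Pow(Rational(-458580773818, 178158809), Rational(1, 2)) = Mul(Rational(1, 178158809), I, Pow(81700204493713262762, Rational(1, 2)))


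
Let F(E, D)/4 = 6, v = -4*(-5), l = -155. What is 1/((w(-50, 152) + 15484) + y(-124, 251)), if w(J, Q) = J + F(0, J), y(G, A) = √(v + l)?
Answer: 15458/238949899 - 3*I*√15/238949899 ≈ 6.4691e-5 - 4.8625e-8*I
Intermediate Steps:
v = 20
F(E, D) = 24 (F(E, D) = 4*6 = 24)
y(G, A) = 3*I*√15 (y(G, A) = √(20 - 155) = √(-135) = 3*I*√15)
w(J, Q) = 24 + J (w(J, Q) = J + 24 = 24 + J)
1/((w(-50, 152) + 15484) + y(-124, 251)) = 1/(((24 - 50) + 15484) + 3*I*√15) = 1/((-26 + 15484) + 3*I*√15) = 1/(15458 + 3*I*√15)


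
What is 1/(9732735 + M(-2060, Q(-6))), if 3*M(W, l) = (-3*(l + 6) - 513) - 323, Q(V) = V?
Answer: 3/29197369 ≈ 1.0275e-7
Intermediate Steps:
M(W, l) = -854/3 - l (M(W, l) = ((-3*(l + 6) - 513) - 323)/3 = ((-3*(6 + l) - 513) - 323)/3 = (((-18 - 3*l) - 513) - 323)/3 = ((-531 - 3*l) - 323)/3 = (-854 - 3*l)/3 = -854/3 - l)
1/(9732735 + M(-2060, Q(-6))) = 1/(9732735 + (-854/3 - 1*(-6))) = 1/(9732735 + (-854/3 + 6)) = 1/(9732735 - 836/3) = 1/(29197369/3) = 3/29197369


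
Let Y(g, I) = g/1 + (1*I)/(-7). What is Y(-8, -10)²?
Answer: 2116/49 ≈ 43.184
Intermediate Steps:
Y(g, I) = g - I/7 (Y(g, I) = g*1 + I*(-⅐) = g - I/7)
Y(-8, -10)² = (-8 - ⅐*(-10))² = (-8 + 10/7)² = (-46/7)² = 2116/49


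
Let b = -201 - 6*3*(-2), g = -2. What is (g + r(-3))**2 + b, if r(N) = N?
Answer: -140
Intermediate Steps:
b = -165 (b = -201 - 18*(-2) = -201 + 36 = -165)
(g + r(-3))**2 + b = (-2 - 3)**2 - 165 = (-5)**2 - 165 = 25 - 165 = -140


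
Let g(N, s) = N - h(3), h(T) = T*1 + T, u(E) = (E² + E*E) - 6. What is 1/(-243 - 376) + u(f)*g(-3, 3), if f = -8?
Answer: -679663/619 ≈ -1098.0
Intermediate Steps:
u(E) = -6 + 2*E² (u(E) = (E² + E²) - 6 = 2*E² - 6 = -6 + 2*E²)
h(T) = 2*T (h(T) = T + T = 2*T)
g(N, s) = -6 + N (g(N, s) = N - 2*3 = N - 1*6 = N - 6 = -6 + N)
1/(-243 - 376) + u(f)*g(-3, 3) = 1/(-243 - 376) + (-6 + 2*(-8)²)*(-6 - 3) = 1/(-619) + (-6 + 2*64)*(-9) = -1/619 + (-6 + 128)*(-9) = -1/619 + 122*(-9) = -1/619 - 1098 = -679663/619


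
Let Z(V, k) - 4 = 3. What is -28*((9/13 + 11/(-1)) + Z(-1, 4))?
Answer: 1204/13 ≈ 92.615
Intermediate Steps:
Z(V, k) = 7 (Z(V, k) = 4 + 3 = 7)
-28*((9/13 + 11/(-1)) + Z(-1, 4)) = -28*((9/13 + 11/(-1)) + 7) = -28*((9*(1/13) + 11*(-1)) + 7) = -28*((9/13 - 11) + 7) = -28*(-134/13 + 7) = -28*(-43/13) = 1204/13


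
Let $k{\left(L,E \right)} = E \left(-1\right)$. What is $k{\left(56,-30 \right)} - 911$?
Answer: $-881$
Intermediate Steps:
$k{\left(L,E \right)} = - E$
$k{\left(56,-30 \right)} - 911 = \left(-1\right) \left(-30\right) - 911 = 30 - 911 = -881$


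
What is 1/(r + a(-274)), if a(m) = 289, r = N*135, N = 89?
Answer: 1/12304 ≈ 8.1274e-5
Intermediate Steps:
r = 12015 (r = 89*135 = 12015)
1/(r + a(-274)) = 1/(12015 + 289) = 1/12304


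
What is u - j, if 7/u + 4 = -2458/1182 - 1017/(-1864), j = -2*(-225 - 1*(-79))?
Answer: -1787832428/6096305 ≈ -293.27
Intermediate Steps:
j = 292 (j = -2*(-225 + 79) = -2*(-146) = 292)
u = -7711368/6096305 (u = 7/(-4 + (-2458/1182 - 1017/(-1864))) = 7/(-4 + (-2458*1/1182 - 1017*(-1/1864))) = 7/(-4 + (-1229/591 + 1017/1864)) = 7/(-4 - 1689809/1101624) = 7/(-6096305/1101624) = 7*(-1101624/6096305) = -7711368/6096305 ≈ -1.2649)
u - j = -7711368/6096305 - 1*292 = -7711368/6096305 - 292 = -1787832428/6096305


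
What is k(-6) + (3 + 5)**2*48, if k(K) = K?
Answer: 3066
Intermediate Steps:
k(-6) + (3 + 5)**2*48 = -6 + (3 + 5)**2*48 = -6 + 8**2*48 = -6 + 64*48 = -6 + 3072 = 3066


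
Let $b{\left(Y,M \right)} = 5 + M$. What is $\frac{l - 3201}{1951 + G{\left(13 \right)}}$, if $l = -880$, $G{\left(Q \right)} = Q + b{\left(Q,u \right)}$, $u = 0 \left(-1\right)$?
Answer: $- \frac{371}{179} \approx -2.0726$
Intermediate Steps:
$u = 0$
$G{\left(Q \right)} = 5 + Q$ ($G{\left(Q \right)} = Q + \left(5 + 0\right) = Q + 5 = 5 + Q$)
$\frac{l - 3201}{1951 + G{\left(13 \right)}} = \frac{-880 - 3201}{1951 + \left(5 + 13\right)} = - \frac{4081}{1951 + 18} = - \frac{4081}{1969} = \left(-4081\right) \frac{1}{1969} = - \frac{371}{179}$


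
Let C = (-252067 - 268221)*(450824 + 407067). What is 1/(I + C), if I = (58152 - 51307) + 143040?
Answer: -1/446350242723 ≈ -2.2404e-12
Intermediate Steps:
I = 149885 (I = 6845 + 143040 = 149885)
C = -446350392608 (C = -520288*857891 = -446350392608)
1/(I + C) = 1/(149885 - 446350392608) = 1/(-446350242723) = -1/446350242723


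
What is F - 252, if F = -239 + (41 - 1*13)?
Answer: -463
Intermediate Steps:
F = -211 (F = -239 + (41 - 13) = -239 + 28 = -211)
F - 252 = -211 - 252 = -463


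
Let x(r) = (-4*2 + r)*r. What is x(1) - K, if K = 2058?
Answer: -2065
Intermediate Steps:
x(r) = r*(-8 + r) (x(r) = (-8 + r)*r = r*(-8 + r))
x(1) - K = 1*(-8 + 1) - 1*2058 = 1*(-7) - 2058 = -7 - 2058 = -2065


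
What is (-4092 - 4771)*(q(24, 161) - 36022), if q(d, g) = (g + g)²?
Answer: -599688306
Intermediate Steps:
q(d, g) = 4*g² (q(d, g) = (2*g)² = 4*g²)
(-4092 - 4771)*(q(24, 161) - 36022) = (-4092 - 4771)*(4*161² - 36022) = -8863*(4*25921 - 36022) = -8863*(103684 - 36022) = -8863*67662 = -599688306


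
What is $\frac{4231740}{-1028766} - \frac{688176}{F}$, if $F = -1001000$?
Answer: $- \frac{73499993108}{21454057625} \approx -3.4259$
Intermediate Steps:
$\frac{4231740}{-1028766} - \frac{688176}{F} = \frac{4231740}{-1028766} - \frac{688176}{-1001000} = 4231740 \left(- \frac{1}{1028766}\right) - - \frac{86022}{125125} = - \frac{705290}{171461} + \frac{86022}{125125} = - \frac{73499993108}{21454057625}$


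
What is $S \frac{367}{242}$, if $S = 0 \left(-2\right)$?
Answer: $0$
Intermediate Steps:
$S = 0$
$S \frac{367}{242} = 0 \cdot \frac{367}{242} = 0$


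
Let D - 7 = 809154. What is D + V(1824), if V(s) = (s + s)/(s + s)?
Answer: 809162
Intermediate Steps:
D = 809161 (D = 7 + 809154 = 809161)
V(s) = 1 (V(s) = (2*s)/((2*s)) = (2*s)*(1/(2*s)) = 1)
D + V(1824) = 809161 + 1 = 809162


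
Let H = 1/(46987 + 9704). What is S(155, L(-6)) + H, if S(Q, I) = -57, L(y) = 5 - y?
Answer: -3231386/56691 ≈ -57.000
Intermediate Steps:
H = 1/56691 ≈ 1.7639e-5
S(155, L(-6)) + H = -57 + 1/56691 = -3231386/56691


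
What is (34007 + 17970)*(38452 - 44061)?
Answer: -291538993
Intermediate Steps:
(34007 + 17970)*(38452 - 44061) = 51977*(-5609) = -291538993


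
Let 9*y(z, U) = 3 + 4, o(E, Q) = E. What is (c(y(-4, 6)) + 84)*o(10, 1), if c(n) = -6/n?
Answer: 5340/7 ≈ 762.86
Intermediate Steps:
y(z, U) = 7/9 (y(z, U) = (3 + 4)/9 = (⅑)*7 = 7/9)
(c(y(-4, 6)) + 84)*o(10, 1) = (-6/7/9 + 84)*10 = (-6*9/7 + 84)*10 = (-54/7 + 84)*10 = (534/7)*10 = 5340/7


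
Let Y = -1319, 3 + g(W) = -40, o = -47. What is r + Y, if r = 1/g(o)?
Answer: -56718/43 ≈ -1319.0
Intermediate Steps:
g(W) = -43 (g(W) = -3 - 40 = -43)
r = -1/43 (r = 1/(-43) = -1/43 ≈ -0.023256)
r + Y = -1/43 - 1319 = -56718/43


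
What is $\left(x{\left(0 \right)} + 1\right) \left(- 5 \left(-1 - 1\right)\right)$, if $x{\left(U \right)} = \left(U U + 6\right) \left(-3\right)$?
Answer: $-170$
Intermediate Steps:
$x{\left(U \right)} = -18 - 3 U^{2}$ ($x{\left(U \right)} = \left(U^{2} + 6\right) \left(-3\right) = \left(6 + U^{2}\right) \left(-3\right) = -18 - 3 U^{2}$)
$\left(x{\left(0 \right)} + 1\right) \left(- 5 \left(-1 - 1\right)\right) = \left(\left(-18 - 3 \cdot 0^{2}\right) + 1\right) \left(- 5 \left(-1 - 1\right)\right) = \left(\left(-18 - 0\right) + 1\right) \left(\left(-5\right) \left(-2\right)\right) = \left(\left(-18 + 0\right) + 1\right) 10 = \left(-18 + 1\right) 10 = \left(-17\right) 10 = -170$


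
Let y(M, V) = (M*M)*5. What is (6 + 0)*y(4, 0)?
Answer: 480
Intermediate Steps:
y(M, V) = 5*M² (y(M, V) = M²*5 = 5*M²)
(6 + 0)*y(4, 0) = (6 + 0)*(5*4²) = 6*(5*16) = 6*80 = 480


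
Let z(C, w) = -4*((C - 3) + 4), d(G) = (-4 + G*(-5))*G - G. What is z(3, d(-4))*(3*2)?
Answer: -96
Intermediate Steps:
d(G) = -G + G*(-4 - 5*G) (d(G) = (-4 - 5*G)*G - G = G*(-4 - 5*G) - G = -G + G*(-4 - 5*G))
z(C, w) = -4 - 4*C (z(C, w) = -4*((-3 + C) + 4) = -4*(1 + C) = -4 - 4*C)
z(3, d(-4))*(3*2) = (-4 - 4*3)*(3*2) = (-4 - 12)*6 = -16*6 = -96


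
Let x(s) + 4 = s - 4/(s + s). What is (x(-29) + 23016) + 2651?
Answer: 743388/29 ≈ 25634.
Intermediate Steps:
x(s) = -4 + s - 2/s (x(s) = -4 + (s - 4/(s + s)) = -4 + (s - 4*1/(2*s)) = -4 + (s - 2/s) = -4 + s - 2/s)
(x(-29) + 23016) + 2651 = ((-4 - 29 - 2/(-29)) + 23016) + 2651 = ((-4 - 29 - 2*(-1/29)) + 23016) + 2651 = ((-4 - 29 + 2/29) + 23016) + 2651 = (-955/29 + 23016) + 2651 = 666509/29 + 2651 = 743388/29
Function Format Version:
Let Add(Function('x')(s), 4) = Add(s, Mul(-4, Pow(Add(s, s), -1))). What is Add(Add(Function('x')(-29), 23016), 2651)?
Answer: Rational(743388, 29) ≈ 25634.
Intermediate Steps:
Function('x')(s) = Add(-4, s, Mul(-2, Pow(s, -1))) (Function('x')(s) = Add(-4, Add(s, Mul(-4, Pow(Add(s, s), -1)))) = Add(-4, Add(s, Mul(-4, Pow(Mul(2, s), -1)))) = Add(-4, Add(s, Mul(-4, Mul(Rational(1, 2), Pow(s, -1))))) = Add(-4, Add(s, Mul(-2, Pow(s, -1)))) = Add(-4, s, Mul(-2, Pow(s, -1))))
Add(Add(Function('x')(-29), 23016), 2651) = Add(Add(Add(-4, -29, Mul(-2, Pow(-29, -1))), 23016), 2651) = Add(Add(Add(-4, -29, Mul(-2, Rational(-1, 29))), 23016), 2651) = Add(Add(Add(-4, -29, Rational(2, 29)), 23016), 2651) = Add(Add(Rational(-955, 29), 23016), 2651) = Add(Rational(666509, 29), 2651) = Rational(743388, 29)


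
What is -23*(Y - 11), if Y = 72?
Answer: -1403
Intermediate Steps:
-23*(Y - 11) = -23*(72 - 11) = -23*61 = -1403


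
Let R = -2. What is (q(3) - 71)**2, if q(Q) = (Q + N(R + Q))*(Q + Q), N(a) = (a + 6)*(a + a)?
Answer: 961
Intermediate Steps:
N(a) = 2*a*(6 + a) (N(a) = (6 + a)*(2*a) = 2*a*(6 + a))
q(Q) = 2*Q*(Q + 2*(-2 + Q)*(4 + Q)) (q(Q) = (Q + 2*(-2 + Q)*(6 + (-2 + Q)))*(Q + Q) = (Q + 2*(-2 + Q)*(4 + Q))*(2*Q) = 2*Q*(Q + 2*(-2 + Q)*(4 + Q)))
(q(3) - 71)**2 = (2*3*(3 + 2*(-2 + 3)*(4 + 3)) - 71)**2 = (2*3*(3 + 2*1*7) - 71)**2 = (2*3*(3 + 14) - 71)**2 = (2*3*17 - 71)**2 = (102 - 71)**2 = 31**2 = 961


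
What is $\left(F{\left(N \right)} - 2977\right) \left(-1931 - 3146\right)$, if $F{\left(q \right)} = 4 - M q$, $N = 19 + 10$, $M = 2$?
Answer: $15388387$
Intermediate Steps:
$N = 29$
$F{\left(q \right)} = 4 - 2 q$
$\left(F{\left(N \right)} - 2977\right) \left(-1931 - 3146\right) = \left(\left(4 - 58\right) - 2977\right) \left(-1931 - 3146\right) = \left(\left(4 - 58\right) - 2977\right) \left(-5077\right) = \left(-54 - 2977\right) \left(-5077\right) = \left(-3031\right) \left(-5077\right) = 15388387$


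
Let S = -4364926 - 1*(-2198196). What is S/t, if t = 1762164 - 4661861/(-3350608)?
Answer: -7259862871840/5904325457573 ≈ -1.2296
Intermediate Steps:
S = -2166730 (S = -4364926 + 2198196 = -2166730)
t = 5904325457573/3350608 (t = 1762164 - 4661861*(-1)/3350608 = 1762164 - 1*(-4661861/3350608) = 1762164 + 4661861/3350608 = 5904325457573/3350608 ≈ 1.7622e+6)
S/t = -2166730/5904325457573/3350608 = -2166730*3350608/5904325457573 = -7259862871840/5904325457573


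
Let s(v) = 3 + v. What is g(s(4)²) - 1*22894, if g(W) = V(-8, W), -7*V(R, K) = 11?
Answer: -160269/7 ≈ -22896.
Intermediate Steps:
V(R, K) = -11/7 (V(R, K) = -⅐*11 = -11/7)
g(W) = -11/7
g(s(4)²) - 1*22894 = -11/7 - 1*22894 = -11/7 - 22894 = -160269/7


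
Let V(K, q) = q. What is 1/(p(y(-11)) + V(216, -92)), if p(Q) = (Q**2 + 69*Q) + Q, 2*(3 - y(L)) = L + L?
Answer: 1/1084 ≈ 0.00092251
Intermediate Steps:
y(L) = 3 - L (y(L) = 3 - (L + L)/2 = 3 - L)
p(Q) = Q**2 + 70*Q
1/(p(y(-11)) + V(216, -92)) = 1/((3 - 1*(-11))*(70 + (3 - 1*(-11))) - 92) = 1/((3 + 11)*(70 + (3 + 11)) - 92) = 1/(14*(70 + 14) - 92) = 1/(14*84 - 92) = 1/(1176 - 92) = 1/1084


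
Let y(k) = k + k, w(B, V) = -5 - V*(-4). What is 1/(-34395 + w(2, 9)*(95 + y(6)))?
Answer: -1/31078 ≈ -3.2177e-5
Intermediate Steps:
w(B, V) = -5 + 4*V (w(B, V) = -5 - (-4)*V = -5 + 4*V)
y(k) = 2*k
1/(-34395 + w(2, 9)*(95 + y(6))) = 1/(-34395 + (-5 + 4*9)*(95 + 2*6)) = 1/(-34395 + (-5 + 36)*(95 + 12)) = 1/(-34395 + 31*107) = 1/(-34395 + 3317) = 1/(-31078) = -1/31078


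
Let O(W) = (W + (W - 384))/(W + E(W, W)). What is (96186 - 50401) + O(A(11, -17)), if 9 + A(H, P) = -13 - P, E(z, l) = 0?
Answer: 229319/5 ≈ 45864.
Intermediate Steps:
A(H, P) = -22 - P (A(H, P) = -9 + (-13 - P) = -22 - P)
O(W) = (-384 + 2*W)/W (O(W) = (W + (W - 384))/(W + 0) = (W + (-384 + W))/W = (-384 + 2*W)/W)
(96186 - 50401) + O(A(11, -17)) = (96186 - 50401) + (2 - 384/(-22 - 1*(-17))) = 45785 + (2 - 384/(-22 + 17)) = 45785 + (2 - 384/(-5)) = 45785 + (2 - 384*(-⅕)) = 45785 + (2 + 384/5) = 45785 + 394/5 = 229319/5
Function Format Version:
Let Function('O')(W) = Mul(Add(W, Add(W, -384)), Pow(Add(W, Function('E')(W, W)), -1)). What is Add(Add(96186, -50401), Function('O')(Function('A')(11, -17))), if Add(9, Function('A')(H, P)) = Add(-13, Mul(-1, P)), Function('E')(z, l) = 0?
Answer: Rational(229319, 5) ≈ 45864.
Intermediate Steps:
Function('A')(H, P) = Add(-22, Mul(-1, P)) (Function('A')(H, P) = Add(-9, Add(-13, Mul(-1, P))) = Add(-22, Mul(-1, P)))
Function('O')(W) = Mul(Pow(W, -1), Add(-384, Mul(2, W))) (Function('O')(W) = Mul(Add(W, Add(W, -384)), Pow(Add(W, 0), -1)) = Mul(Add(W, Add(-384, W)), Pow(W, -1)) = Mul(Add(-384, Mul(2, W)), Pow(W, -1)) = Mul(Pow(W, -1), Add(-384, Mul(2, W))))
Add(Add(96186, -50401), Function('O')(Function('A')(11, -17))) = Add(Add(96186, -50401), Add(2, Mul(-384, Pow(Add(-22, Mul(-1, -17)), -1)))) = Add(45785, Add(2, Mul(-384, Pow(Add(-22, 17), -1)))) = Add(45785, Add(2, Mul(-384, Pow(-5, -1)))) = Add(45785, Add(2, Mul(-384, Rational(-1, 5)))) = Add(45785, Add(2, Rational(384, 5))) = Add(45785, Rational(394, 5)) = Rational(229319, 5)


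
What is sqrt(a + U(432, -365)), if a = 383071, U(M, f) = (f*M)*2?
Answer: sqrt(67711) ≈ 260.21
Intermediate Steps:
U(M, f) = 2*M*f (U(M, f) = (M*f)*2 = 2*M*f)
sqrt(a + U(432, -365)) = sqrt(383071 + 2*432*(-365)) = sqrt(383071 - 315360) = sqrt(67711)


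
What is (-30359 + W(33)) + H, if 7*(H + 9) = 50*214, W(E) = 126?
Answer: -200994/7 ≈ -28713.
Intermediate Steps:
H = 10637/7 (H = -9 + (50*214)/7 = -9 + (⅐)*10700 = -9 + 10700/7 = 10637/7 ≈ 1519.6)
(-30359 + W(33)) + H = (-30359 + 126) + 10637/7 = -30233 + 10637/7 = -200994/7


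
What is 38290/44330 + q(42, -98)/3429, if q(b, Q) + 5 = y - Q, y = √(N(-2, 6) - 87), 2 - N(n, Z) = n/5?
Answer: 4513970/5066919 + I*√235/5715 ≈ 0.89087 + 0.0026824*I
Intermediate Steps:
N(n, Z) = 2 - n/5
y = 3*I*√235/5 (y = √((2 - ⅕*(-2)) - 87) = √((2 + ⅖) - 87) = √(12/5 - 87) = √(-423/5) = 3*I*√235/5 ≈ 9.1978*I)
q(b, Q) = -5 - Q + 3*I*√235/5 (q(b, Q) = -5 + (3*I*√235/5 - Q) = -5 + (-Q + 3*I*√235/5) = -5 - Q + 3*I*√235/5)
38290/44330 + q(42, -98)/3429 = 38290/44330 + (-5 - 1*(-98) + 3*I*√235/5)/3429 = 38290*(1/44330) + (-5 + 98 + 3*I*√235/5)*(1/3429) = 3829/4433 + (93 + 3*I*√235/5)*(1/3429) = 3829/4433 + (31/1143 + I*√235/5715) = 4513970/5066919 + I*√235/5715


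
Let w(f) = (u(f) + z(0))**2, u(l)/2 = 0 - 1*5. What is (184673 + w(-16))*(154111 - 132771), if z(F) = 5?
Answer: 3941455320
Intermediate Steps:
u(l) = -10 (u(l) = 2*(0 - 1*5) = 2*(0 - 5) = 2*(-5) = -10)
w(f) = 25 (w(f) = (-10 + 5)**2 = (-5)**2 = 25)
(184673 + w(-16))*(154111 - 132771) = (184673 + 25)*(154111 - 132771) = 184698*21340 = 3941455320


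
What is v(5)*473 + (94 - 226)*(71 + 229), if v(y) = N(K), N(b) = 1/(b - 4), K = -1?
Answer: -198473/5 ≈ -39695.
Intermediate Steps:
N(b) = 1/(-4 + b)
v(y) = -⅕ (v(y) = 1/(-4 - 1) = 1/(-5) = -⅕)
v(5)*473 + (94 - 226)*(71 + 229) = -⅕*473 + (94 - 226)*(71 + 229) = -473/5 - 132*300 = -473/5 - 39600 = -198473/5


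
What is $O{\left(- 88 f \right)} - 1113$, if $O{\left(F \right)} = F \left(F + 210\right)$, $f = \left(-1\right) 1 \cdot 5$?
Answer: $284887$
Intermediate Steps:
$f = -5$ ($f = \left(-1\right) 5 = -5$)
$O{\left(F \right)} = F \left(210 + F\right)$
$O{\left(- 88 f \right)} - 1113 = \left(-88\right) \left(-5\right) \left(210 - -440\right) - 1113 = 440 \left(210 + 440\right) - 1113 = 440 \cdot 650 - 1113 = 286000 - 1113 = 284887$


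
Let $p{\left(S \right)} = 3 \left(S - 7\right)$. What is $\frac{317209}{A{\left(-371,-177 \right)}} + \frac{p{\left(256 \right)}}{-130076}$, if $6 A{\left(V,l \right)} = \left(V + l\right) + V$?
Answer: $- \frac{247568353797}{119539844} \approx -2071.0$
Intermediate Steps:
$p{\left(S \right)} = -21 + 3 S$ ($p{\left(S \right)} = 3 \left(-7 + S\right) = -21 + 3 S$)
$A{\left(V,l \right)} = \frac{V}{3} + \frac{l}{6}$ ($A{\left(V,l \right)} = \frac{\left(V + l\right) + V}{6} = \frac{l + 2 V}{6} = \frac{V}{3} + \frac{l}{6}$)
$\frac{317209}{A{\left(-371,-177 \right)}} + \frac{p{\left(256 \right)}}{-130076} = \frac{317209}{\frac{1}{3} \left(-371\right) + \frac{1}{6} \left(-177\right)} + \frac{-21 + 3 \cdot 256}{-130076} = \frac{317209}{- \frac{371}{3} - \frac{59}{2}} + \left(-21 + 768\right) \left(- \frac{1}{130076}\right) = \frac{317209}{- \frac{919}{6}} + 747 \left(- \frac{1}{130076}\right) = 317209 \left(- \frac{6}{919}\right) - \frac{747}{130076} = - \frac{1903254}{919} - \frac{747}{130076} = - \frac{247568353797}{119539844}$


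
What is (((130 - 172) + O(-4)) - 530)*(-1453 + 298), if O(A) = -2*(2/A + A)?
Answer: 650265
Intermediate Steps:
O(A) = -4/A - 2*A (O(A) = -2*(A + 2/A) = -4/A - 2*A)
(((130 - 172) + O(-4)) - 530)*(-1453 + 298) = (((130 - 172) + (-4/(-4) - 2*(-4))) - 530)*(-1453 + 298) = ((-42 + (-4*(-¼) + 8)) - 530)*(-1155) = ((-42 + (1 + 8)) - 530)*(-1155) = ((-42 + 9) - 530)*(-1155) = (-33 - 530)*(-1155) = -563*(-1155) = 650265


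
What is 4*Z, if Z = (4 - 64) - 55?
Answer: -460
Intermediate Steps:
Z = -115 (Z = -60 - 55 = -115)
4*Z = 4*(-115) = -460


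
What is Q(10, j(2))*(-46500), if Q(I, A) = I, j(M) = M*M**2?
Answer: -465000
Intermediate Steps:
j(M) = M**3
Q(10, j(2))*(-46500) = 10*(-46500) = -465000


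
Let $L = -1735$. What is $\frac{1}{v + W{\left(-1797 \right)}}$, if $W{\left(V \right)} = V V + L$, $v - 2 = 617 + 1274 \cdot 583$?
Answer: $\frac{1}{3970835} \approx 2.5184 \cdot 10^{-7}$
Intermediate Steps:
$v = 743361$ ($v = 2 + \left(617 + 1274 \cdot 583\right) = 2 + \left(617 + 742742\right) = 2 + 743359 = 743361$)
$W{\left(V \right)} = -1735 + V^{2}$ ($W{\left(V \right)} = V V - 1735 = V^{2} - 1735 = -1735 + V^{2}$)
$\frac{1}{v + W{\left(-1797 \right)}} = \frac{1}{743361 - \left(1735 - \left(-1797\right)^{2}\right)} = \frac{1}{743361 + \left(-1735 + 3229209\right)} = \frac{1}{743361 + 3227474} = \frac{1}{3970835}$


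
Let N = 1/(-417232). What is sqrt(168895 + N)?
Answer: 3*sqrt(204178270145467)/104308 ≈ 410.97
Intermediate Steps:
N = -1/417232 ≈ -2.3967e-6
sqrt(168895 + N) = sqrt(168895 - 1/417232) = sqrt(70468398639/417232) = 3*sqrt(204178270145467)/104308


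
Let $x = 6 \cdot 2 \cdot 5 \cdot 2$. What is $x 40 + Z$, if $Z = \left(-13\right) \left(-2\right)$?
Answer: $4826$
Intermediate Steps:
$x = 120$ ($x = 12 \cdot 5 \cdot 2 = 60 \cdot 2 = 120$)
$Z = 26$
$x 40 + Z = 120 \cdot 40 + 26 = 4800 + 26 = 4826$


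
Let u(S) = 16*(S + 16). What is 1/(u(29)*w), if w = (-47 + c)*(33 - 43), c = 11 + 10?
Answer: 1/187200 ≈ 5.3419e-6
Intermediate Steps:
c = 21
u(S) = 256 + 16*S (u(S) = 16*(16 + S) = 256 + 16*S)
w = 260 (w = (-47 + 21)*(33 - 43) = -26*(-10) = 260)
1/(u(29)*w) = 1/((256 + 16*29)*260) = 1/((256 + 464)*260) = 1/(720*260) = 1/187200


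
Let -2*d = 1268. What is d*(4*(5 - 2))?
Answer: -7608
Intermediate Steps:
d = -634 (d = -½*1268 = -634)
d*(4*(5 - 2)) = -2536*(5 - 2) = -2536*3 = -634*12 = -7608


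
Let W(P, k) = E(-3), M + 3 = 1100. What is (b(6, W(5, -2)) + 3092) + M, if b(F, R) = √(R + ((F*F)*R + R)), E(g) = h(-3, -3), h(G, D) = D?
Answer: 4189 + I*√114 ≈ 4189.0 + 10.677*I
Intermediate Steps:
E(g) = -3
M = 1097 (M = -3 + 1100 = 1097)
W(P, k) = -3
b(F, R) = √(2*R + R*F²) (b(F, R) = √(R + (F²*R + R)) = √(R + (R*F² + R)) = √(R + (R + R*F²)) = √(2*R + R*F²))
(b(6, W(5, -2)) + 3092) + M = (√(-3*(2 + 6²)) + 3092) + 1097 = (√(-3*(2 + 36)) + 3092) + 1097 = (√(-3*38) + 3092) + 1097 = (√(-114) + 3092) + 1097 = (I*√114 + 3092) + 1097 = (3092 + I*√114) + 1097 = 4189 + I*√114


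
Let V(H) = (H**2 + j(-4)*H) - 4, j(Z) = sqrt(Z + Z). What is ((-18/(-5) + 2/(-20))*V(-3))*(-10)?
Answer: -175 + 210*I*sqrt(2) ≈ -175.0 + 296.98*I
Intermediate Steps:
j(Z) = sqrt(2)*sqrt(Z) (j(Z) = sqrt(2*Z) = sqrt(2)*sqrt(Z))
V(H) = -4 + H**2 + 2*I*H*sqrt(2) (V(H) = (H**2 + (sqrt(2)*sqrt(-4))*H) - 4 = (H**2 + (sqrt(2)*(2*I))*H) - 4 = (H**2 + (2*I*sqrt(2))*H) - 4 = (H**2 + 2*I*H*sqrt(2)) - 4 = -4 + H**2 + 2*I*H*sqrt(2))
((-18/(-5) + 2/(-20))*V(-3))*(-10) = ((-18/(-5) + 2/(-20))*(-4 + (-3)**2 + 2*I*(-3)*sqrt(2)))*(-10) = ((-18*(-1/5) + 2*(-1/20))*(-4 + 9 - 6*I*sqrt(2)))*(-10) = ((18/5 - 1/10)*(5 - 6*I*sqrt(2)))*(-10) = (7*(5 - 6*I*sqrt(2))/2)*(-10) = (35/2 - 21*I*sqrt(2))*(-10) = -175 + 210*I*sqrt(2)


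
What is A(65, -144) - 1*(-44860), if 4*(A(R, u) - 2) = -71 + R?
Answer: 89721/2 ≈ 44861.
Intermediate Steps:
A(R, u) = -63/4 + R/4 (A(R, u) = 2 + (-71 + R)/4 = 2 + (-71/4 + R/4) = -63/4 + R/4)
A(65, -144) - 1*(-44860) = (-63/4 + (¼)*65) - 1*(-44860) = (-63/4 + 65/4) + 44860 = ½ + 44860 = 89721/2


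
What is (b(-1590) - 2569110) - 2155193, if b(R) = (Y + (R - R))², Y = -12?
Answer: -4724159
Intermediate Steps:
b(R) = 144 (b(R) = (-12 + (R - R))² = (-12 + 0)² = (-12)² = 144)
(b(-1590) - 2569110) - 2155193 = (144 - 2569110) - 2155193 = -2568966 - 2155193 = -4724159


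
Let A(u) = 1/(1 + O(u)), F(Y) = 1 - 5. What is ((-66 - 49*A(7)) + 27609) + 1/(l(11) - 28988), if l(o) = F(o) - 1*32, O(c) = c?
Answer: 799230259/29024 ≈ 27537.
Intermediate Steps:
F(Y) = -4
A(u) = 1/(1 + u)
l(o) = -36 (l(o) = -4 - 1*32 = -4 - 32 = -36)
((-66 - 49*A(7)) + 27609) + 1/(l(11) - 28988) = ((-66 - 49/(1 + 7)) + 27609) + 1/(-36 - 28988) = ((-66 - 49/8) + 27609) + 1/(-29024) = ((-66 - 49*⅛) + 27609) - 1/29024 = ((-66 - 49/8) + 27609) - 1/29024 = (-577/8 + 27609) - 1/29024 = 220295/8 - 1/29024 = 799230259/29024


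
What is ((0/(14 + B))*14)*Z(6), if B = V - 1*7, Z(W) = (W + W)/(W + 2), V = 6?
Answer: 0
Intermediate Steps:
Z(W) = 2*W/(2 + W) (Z(W) = (2*W)/(2 + W) = 2*W/(2 + W))
B = -1 (B = 6 - 1*7 = 6 - 7 = -1)
((0/(14 + B))*14)*Z(6) = ((0/(14 - 1))*14)*(2*6/(2 + 6)) = ((0/13)*14)*(2*6/8) = (((1/13)*0)*14)*(2*6*(⅛)) = (0*14)*(3/2) = 0*(3/2) = 0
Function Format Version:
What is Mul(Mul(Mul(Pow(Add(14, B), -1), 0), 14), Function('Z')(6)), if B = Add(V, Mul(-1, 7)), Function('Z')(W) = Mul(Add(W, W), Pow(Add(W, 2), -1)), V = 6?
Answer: 0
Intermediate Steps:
Function('Z')(W) = Mul(2, W, Pow(Add(2, W), -1)) (Function('Z')(W) = Mul(Mul(2, W), Pow(Add(2, W), -1)) = Mul(2, W, Pow(Add(2, W), -1)))
B = -1 (B = Add(6, Mul(-1, 7)) = Add(6, -7) = -1)
Mul(Mul(Mul(Pow(Add(14, B), -1), 0), 14), Function('Z')(6)) = Mul(Mul(Mul(Pow(Add(14, -1), -1), 0), 14), Mul(2, 6, Pow(Add(2, 6), -1))) = Mul(Mul(Mul(Pow(13, -1), 0), 14), Mul(2, 6, Pow(8, -1))) = Mul(Mul(Mul(Rational(1, 13), 0), 14), Mul(2, 6, Rational(1, 8))) = Mul(Mul(0, 14), Rational(3, 2)) = Mul(0, Rational(3, 2)) = 0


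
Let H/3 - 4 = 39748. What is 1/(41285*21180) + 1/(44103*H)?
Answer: 511163639/383252829100108200 ≈ 1.3338e-9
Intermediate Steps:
H = 119256 (H = 12 + 3*39748 = 12 + 119244 = 119256)
1/(41285*21180) + 1/(44103*H) = 1/(41285*21180) + 1/(44103*119256) = (1/41285)*(1/21180) + (1/44103)*(1/119256) = 1/874416300 + 1/5259547368 = 511163639/383252829100108200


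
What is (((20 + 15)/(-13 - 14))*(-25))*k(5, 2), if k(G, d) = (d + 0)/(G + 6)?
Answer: 1750/297 ≈ 5.8923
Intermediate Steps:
k(G, d) = d/(6 + G)
(((20 + 15)/(-13 - 14))*(-25))*k(5, 2) = (((20 + 15)/(-13 - 14))*(-25))*(2/(6 + 5)) = ((35/(-27))*(-25))*(2/11) = ((35*(-1/27))*(-25))*(2*(1/11)) = -35/27*(-25)*(2/11) = (875/27)*(2/11) = 1750/297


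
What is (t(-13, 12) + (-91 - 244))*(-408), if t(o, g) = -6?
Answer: 139128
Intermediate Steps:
(t(-13, 12) + (-91 - 244))*(-408) = (-6 + (-91 - 244))*(-408) = (-6 - 335)*(-408) = -341*(-408) = 139128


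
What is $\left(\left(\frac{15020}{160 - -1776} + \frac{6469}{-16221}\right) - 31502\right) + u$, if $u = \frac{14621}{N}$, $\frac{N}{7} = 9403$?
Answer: $- \frac{16275002160866005}{516758301444} \approx -31494.0$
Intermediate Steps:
$N = 65821$ ($N = 7 \cdot 9403 = 65821$)
$u = \frac{14621}{65821} \approx 0.22213$
$\left(\left(\frac{15020}{160 - -1776} + \frac{6469}{-16221}\right) - 31502\right) + u = \left(\left(\frac{15020}{160 - -1776} + \frac{6469}{-16221}\right) - 31502\right) + \frac{14621}{65821} = \left(\left(\frac{15020}{160 + 1776} + 6469 \left(- \frac{1}{16221}\right)\right) - 31502\right) + \frac{14621}{65821} = \left(\left(\frac{15020}{1936} - \frac{6469}{16221}\right) - 31502\right) + \frac{14621}{65821} = \left(\left(15020 \cdot \frac{1}{1936} - \frac{6469}{16221}\right) - 31502\right) + \frac{14621}{65821} = \left(\left(\frac{3755}{484} - \frac{6469}{16221}\right) - 31502\right) + \frac{14621}{65821} = \left(\frac{57778859}{7850964} - 31502\right) + \frac{14621}{65821} = - \frac{247263289069}{7850964} + \frac{14621}{65821} = - \frac{16275002160866005}{516758301444}$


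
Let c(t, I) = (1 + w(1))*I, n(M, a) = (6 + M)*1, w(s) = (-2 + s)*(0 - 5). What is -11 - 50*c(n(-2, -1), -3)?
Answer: 889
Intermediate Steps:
w(s) = 10 - 5*s (w(s) = (-2 + s)*(-5) = 10 - 5*s)
n(M, a) = 6 + M
c(t, I) = 6*I (c(t, I) = (1 + (10 - 5*1))*I = (1 + (10 - 5))*I = (1 + 5)*I = 6*I)
-11 - 50*c(n(-2, -1), -3) = -11 - 300*(-3) = -11 - 50*(-18) = -11 + 900 = 889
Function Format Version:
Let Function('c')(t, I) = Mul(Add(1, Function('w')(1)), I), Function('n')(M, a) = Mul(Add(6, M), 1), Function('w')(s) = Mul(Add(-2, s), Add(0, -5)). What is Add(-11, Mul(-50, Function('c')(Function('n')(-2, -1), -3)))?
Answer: 889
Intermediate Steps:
Function('w')(s) = Add(10, Mul(-5, s)) (Function('w')(s) = Mul(Add(-2, s), -5) = Add(10, Mul(-5, s)))
Function('n')(M, a) = Add(6, M)
Function('c')(t, I) = Mul(6, I) (Function('c')(t, I) = Mul(Add(1, Add(10, Mul(-5, 1))), I) = Mul(Add(1, Add(10, -5)), I) = Mul(Add(1, 5), I) = Mul(6, I))
Add(-11, Mul(-50, Function('c')(Function('n')(-2, -1), -3))) = Add(-11, Mul(-50, Mul(6, -3))) = Add(-11, Mul(-50, -18)) = Add(-11, 900) = 889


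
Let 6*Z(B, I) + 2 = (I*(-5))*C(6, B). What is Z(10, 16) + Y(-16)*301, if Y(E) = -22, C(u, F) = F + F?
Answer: -6889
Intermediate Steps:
C(u, F) = 2*F
Z(B, I) = -⅓ - 5*B*I/3 (Z(B, I) = -⅓ + ((I*(-5))*(2*B))/6 = -⅓ + ((-5*I)*(2*B))/6 = -⅓ + (-10*B*I)/6 = -⅓ - 5*B*I/3)
Z(10, 16) + Y(-16)*301 = (-⅓ - 5/3*10*16) - 22*301 = (-⅓ - 800/3) - 6622 = -267 - 6622 = -6889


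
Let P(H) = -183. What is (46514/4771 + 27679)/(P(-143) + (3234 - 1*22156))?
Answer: -10161771/7011535 ≈ -1.4493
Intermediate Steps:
(46514/4771 + 27679)/(P(-143) + (3234 - 1*22156)) = (46514/4771 + 27679)/(-183 + (3234 - 1*22156)) = (46514*(1/4771) + 27679)/(-183 + (3234 - 22156)) = (3578/367 + 27679)/(-183 - 18922) = (10161771/367)/(-19105) = (10161771/367)*(-1/19105) = -10161771/7011535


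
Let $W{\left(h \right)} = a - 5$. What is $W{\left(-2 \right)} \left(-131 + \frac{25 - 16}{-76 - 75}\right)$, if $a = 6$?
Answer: $- \frac{19790}{151} \approx -131.06$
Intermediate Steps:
$W{\left(h \right)} = 1$ ($W{\left(h \right)} = 6 - 5 = 1$)
$W{\left(-2 \right)} \left(-131 + \frac{25 - 16}{-76 - 75}\right) = 1 \left(-131 + \frac{25 - 16}{-76 - 75}\right) = 1 \left(-131 + \frac{9}{-151}\right) = 1 \left(-131 + 9 \left(- \frac{1}{151}\right)\right) = 1 \left(-131 - \frac{9}{151}\right) = 1 \left(- \frac{19790}{151}\right) = - \frac{19790}{151}$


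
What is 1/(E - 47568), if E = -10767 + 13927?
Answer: -1/44408 ≈ -2.2518e-5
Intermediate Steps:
E = 3160
1/(E - 47568) = 1/(3160 - 47568) = 1/(-44408) = -1/44408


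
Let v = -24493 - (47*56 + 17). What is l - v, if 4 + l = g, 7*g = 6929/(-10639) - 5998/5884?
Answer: 5945871730629/219099566 ≈ 27138.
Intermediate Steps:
g = -52291479/219099566 (g = (6929/(-10639) - 5998/5884)/7 = (6929*(-1/10639) - 5998*1/5884)/7 = (-6929/10639 - 2999/2942)/7 = (⅐)*(-52291479/31299938) = -52291479/219099566 ≈ -0.23867)
l = -928689743/219099566 (l = -4 - 52291479/219099566 = -928689743/219099566 ≈ -4.2387)
v = -27142 (v = -24493 - (2632 + 17) = -24493 - 1*2649 = -24493 - 2649 = -27142)
l - v = -928689743/219099566 - 1*(-27142) = -928689743/219099566 + 27142 = 5945871730629/219099566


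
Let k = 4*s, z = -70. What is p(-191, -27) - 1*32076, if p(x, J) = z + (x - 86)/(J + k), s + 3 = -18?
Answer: -3567929/111 ≈ -32144.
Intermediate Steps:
s = -21 (s = -3 - 18 = -21)
k = -84 (k = 4*(-21) = -84)
p(x, J) = -70 + (-86 + x)/(-84 + J) (p(x, J) = -70 + (x - 86)/(J - 84) = -70 + (-86 + x)/(-84 + J))
p(-191, -27) - 1*32076 = (5794 - 191 - 70*(-27))/(-84 - 27) - 1*32076 = (5794 - 191 + 1890)/(-111) - 32076 = -1/111*7493 - 32076 = -7493/111 - 32076 = -3567929/111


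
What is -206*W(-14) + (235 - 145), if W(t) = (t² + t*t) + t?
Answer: -77778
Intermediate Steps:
W(t) = t + 2*t² (W(t) = (t² + t²) + t = 2*t² + t = t + 2*t²)
-206*W(-14) + (235 - 145) = -(-2884)*(1 + 2*(-14)) + (235 - 145) = -(-2884)*(1 - 28) + 90 = -(-2884)*(-27) + 90 = -206*378 + 90 = -77868 + 90 = -77778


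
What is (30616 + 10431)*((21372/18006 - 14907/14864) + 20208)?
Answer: 37000739327009531/44606864 ≈ 8.2949e+8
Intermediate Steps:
(30616 + 10431)*((21372/18006 - 14907/14864) + 20208) = 41047*((21372*(1/18006) - 14907*1/14864) + 20208) = 41047*((3562/3001 - 14907/14864) + 20208) = 41047*(8209661/44606864 + 20208) = 41047*(901423717373/44606864) = 37000739327009531/44606864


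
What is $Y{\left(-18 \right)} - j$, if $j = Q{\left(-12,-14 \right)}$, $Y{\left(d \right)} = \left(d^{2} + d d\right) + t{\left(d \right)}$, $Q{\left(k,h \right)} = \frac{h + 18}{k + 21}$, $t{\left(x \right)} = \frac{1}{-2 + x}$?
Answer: $\frac{116551}{180} \approx 647.51$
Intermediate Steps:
$Q{\left(k,h \right)} = \frac{18 + h}{21 + k}$
$Y{\left(d \right)} = \frac{1}{-2 + d} + 2 d^{2}$ ($Y{\left(d \right)} = \left(d^{2} + d d\right) + \frac{1}{-2 + d} = \left(d^{2} + d^{2}\right) + \frac{1}{-2 + d} = 2 d^{2} + \frac{1}{-2 + d} = \frac{1}{-2 + d} + 2 d^{2}$)
$j = \frac{4}{9}$ ($j = \frac{18 - 14}{21 - 12} = \frac{1}{9} \cdot 4 = \frac{4}{9} \approx 0.44444$)
$Y{\left(-18 \right)} - j = \frac{1 + 2 \left(-18\right)^{2} \left(-2 - 18\right)}{-2 - 18} - \frac{4}{9} = \frac{1 + 2 \cdot 324 \left(-20\right)}{-20} - \frac{4}{9} = - \frac{1 - 12960}{20} - \frac{4}{9} = \left(- \frac{1}{20}\right) \left(-12959\right) - \frac{4}{9} = \frac{12959}{20} - \frac{4}{9} = \frac{116551}{180}$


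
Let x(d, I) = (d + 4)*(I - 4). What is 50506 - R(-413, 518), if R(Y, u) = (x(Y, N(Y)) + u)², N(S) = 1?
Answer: -2994519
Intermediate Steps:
x(d, I) = (-4 + I)*(4 + d) (x(d, I) = (4 + d)*(-4 + I) = (-4 + I)*(4 + d))
R(Y, u) = (-12 + u - 3*Y)² (R(Y, u) = ((-16 - 4*Y + 4*1 + 1*Y) + u)² = ((-16 - 4*Y + 4 + Y) + u)² = ((-12 - 3*Y) + u)² = (-12 + u - 3*Y)²)
50506 - R(-413, 518) = 50506 - (12 - 1*518 + 3*(-413))² = 50506 - (12 - 518 - 1239)² = 50506 - 1*(-1745)² = 50506 - 1*3045025 = 50506 - 3045025 = -2994519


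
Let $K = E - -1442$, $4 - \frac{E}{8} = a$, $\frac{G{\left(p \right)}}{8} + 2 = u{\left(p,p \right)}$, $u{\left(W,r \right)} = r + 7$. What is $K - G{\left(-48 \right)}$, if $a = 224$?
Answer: $26$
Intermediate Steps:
$u{\left(W,r \right)} = 7 + r$
$G{\left(p \right)} = 40 + 8 p$ ($G{\left(p \right)} = -16 + 8 \left(7 + p\right) = -16 + \left(56 + 8 p\right) = 40 + 8 p$)
$E = -1760$ ($E = 32 - 1792 = -1760$)
$K = -318$ ($K = -1760 - -1442 = -1760 + 1442 = -318$)
$K - G{\left(-48 \right)} = -318 - \left(40 + 8 \left(-48\right)\right) = -318 - \left(40 - 384\right) = -318 - -344 = -318 + 344 = 26$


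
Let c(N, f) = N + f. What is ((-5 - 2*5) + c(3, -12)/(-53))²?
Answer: 617796/2809 ≈ 219.93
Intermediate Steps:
((-5 - 2*5) + c(3, -12)/(-53))² = ((-5 - 2*5) + (3 - 12)/(-53))² = ((-5 - 10) - 9*(-1/53))² = (-15 + 9/53)² = (-786/53)² = 617796/2809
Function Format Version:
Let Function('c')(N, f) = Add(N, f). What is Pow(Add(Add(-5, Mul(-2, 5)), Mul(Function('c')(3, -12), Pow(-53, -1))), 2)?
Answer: Rational(617796, 2809) ≈ 219.93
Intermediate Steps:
Pow(Add(Add(-5, Mul(-2, 5)), Mul(Function('c')(3, -12), Pow(-53, -1))), 2) = Pow(Add(Add(-5, Mul(-2, 5)), Mul(Add(3, -12), Pow(-53, -1))), 2) = Pow(Add(Add(-5, -10), Mul(-9, Rational(-1, 53))), 2) = Pow(Add(-15, Rational(9, 53)), 2) = Pow(Rational(-786, 53), 2) = Rational(617796, 2809)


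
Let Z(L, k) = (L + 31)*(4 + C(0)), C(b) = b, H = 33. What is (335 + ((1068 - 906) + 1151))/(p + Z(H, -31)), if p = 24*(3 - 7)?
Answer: 103/10 ≈ 10.300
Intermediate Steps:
p = -96 (p = 24*(-4) = -96)
Z(L, k) = 124 + 4*L (Z(L, k) = (L + 31)*(4 + 0) = (31 + L)*4 = 124 + 4*L)
(335 + ((1068 - 906) + 1151))/(p + Z(H, -31)) = (335 + ((1068 - 906) + 1151))/(-96 + (124 + 4*33)) = (335 + (162 + 1151))/(-96 + (124 + 132)) = (335 + 1313)/(-96 + 256) = 1648/160 = 1648*(1/160) = 103/10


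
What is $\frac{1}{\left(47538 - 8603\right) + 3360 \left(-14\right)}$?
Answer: $- \frac{1}{8105} \approx -0.00012338$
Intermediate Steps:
$\frac{1}{\left(47538 - 8603\right) + 3360 \left(-14\right)} = \frac{1}{\left(47538 - 8603\right) - 47040} = \frac{1}{38935 - 47040} = \frac{1}{-8105} = - \frac{1}{8105}$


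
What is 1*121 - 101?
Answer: 20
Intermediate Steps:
1*121 - 101 = 121 - 101 = 20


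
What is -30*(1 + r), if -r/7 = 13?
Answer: 2700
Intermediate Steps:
r = -91 (r = -7*13 = -91)
-30*(1 + r) = -30*(1 - 91) = -30*(-90) = 2700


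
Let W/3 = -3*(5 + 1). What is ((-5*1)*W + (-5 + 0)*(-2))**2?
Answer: 78400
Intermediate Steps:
W = -54 (W = 3*(-3*(5 + 1)) = 3*(-3*6) = 3*(-18) = -54)
((-5*1)*W + (-5 + 0)*(-2))**2 = (-5*1*(-54) + (-5 + 0)*(-2))**2 = (-5*(-54) - 5*(-2))**2 = (270 + 10)**2 = 280**2 = 78400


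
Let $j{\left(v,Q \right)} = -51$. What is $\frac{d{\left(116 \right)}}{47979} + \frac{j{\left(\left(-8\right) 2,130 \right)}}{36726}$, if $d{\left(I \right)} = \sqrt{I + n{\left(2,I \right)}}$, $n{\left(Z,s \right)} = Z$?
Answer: $- \frac{17}{12242} + \frac{\sqrt{118}}{47979} \approx -0.0011623$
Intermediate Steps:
$d{\left(I \right)} = \sqrt{2 + I}$ ($d{\left(I \right)} = \sqrt{I + 2} = \sqrt{2 + I}$)
$\frac{d{\left(116 \right)}}{47979} + \frac{j{\left(\left(-8\right) 2,130 \right)}}{36726} = \frac{\sqrt{2 + 116}}{47979} - \frac{51}{36726} = \sqrt{118} \cdot \frac{1}{47979} - \frac{17}{12242} = \frac{\sqrt{118}}{47979} - \frac{17}{12242} = - \frac{17}{12242} + \frac{\sqrt{118}}{47979}$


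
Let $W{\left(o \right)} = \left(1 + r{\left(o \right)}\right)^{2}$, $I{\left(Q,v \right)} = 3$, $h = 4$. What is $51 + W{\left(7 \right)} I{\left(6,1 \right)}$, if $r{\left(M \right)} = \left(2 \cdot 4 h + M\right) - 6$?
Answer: $3519$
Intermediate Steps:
$r{\left(M \right)} = 26 + M$ ($r{\left(M \right)} = \left(2 \cdot 4 \cdot 4 + M\right) - 6 = \left(2 \cdot 16 + M\right) - 6 = \left(32 + M\right) - 6 = 26 + M$)
$W{\left(o \right)} = \left(27 + o\right)^{2}$ ($W{\left(o \right)} = \left(1 + \left(26 + o\right)\right)^{2} = \left(27 + o\right)^{2}$)
$51 + W{\left(7 \right)} I{\left(6,1 \right)} = 51 + \left(27 + 7\right)^{2} \cdot 3 = 51 + 34^{2} \cdot 3 = 51 + 1156 \cdot 3 = 51 + 3468 = 3519$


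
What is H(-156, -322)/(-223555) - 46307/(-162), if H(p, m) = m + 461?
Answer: 10352138867/36215910 ≈ 285.85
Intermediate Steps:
H(p, m) = 461 + m
H(-156, -322)/(-223555) - 46307/(-162) = (461 - 322)/(-223555) - 46307/(-162) = 139*(-1/223555) - 46307*(-1/162) = -139/223555 + 46307/162 = 10352138867/36215910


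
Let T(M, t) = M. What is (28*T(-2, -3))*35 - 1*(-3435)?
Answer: 1475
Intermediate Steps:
(28*T(-2, -3))*35 - 1*(-3435) = (28*(-2))*35 - 1*(-3435) = -56*35 + 3435 = -1960 + 3435 = 1475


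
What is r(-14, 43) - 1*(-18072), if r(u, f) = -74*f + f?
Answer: 14933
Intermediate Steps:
r(u, f) = -73*f
r(-14, 43) - 1*(-18072) = -73*43 - 1*(-18072) = -3139 + 18072 = 14933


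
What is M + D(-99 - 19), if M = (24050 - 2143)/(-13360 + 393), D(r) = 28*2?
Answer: 704245/12967 ≈ 54.311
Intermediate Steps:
D(r) = 56
M = -21907/12967 (M = 21907/(-12967) = 21907*(-1/12967) = -21907/12967 ≈ -1.6894)
M + D(-99 - 19) = -21907/12967 + 56 = 704245/12967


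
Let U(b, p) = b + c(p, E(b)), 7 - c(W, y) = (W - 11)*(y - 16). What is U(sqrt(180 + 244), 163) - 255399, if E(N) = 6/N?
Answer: -252960 - 122*sqrt(106)/53 ≈ -2.5298e+5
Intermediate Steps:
c(W, y) = 7 - (-16 + y)*(-11 + W) (c(W, y) = 7 - (W - 11)*(y - 16) = 7 - (-11 + W)*(-16 + y) = 7 - (-16 + y)*(-11 + W))
U(b, p) = -169 + b + 16*p + 66/b - 6*p/b (U(b, p) = b + (-169 + 11*(6/b) + 16*p - p*6/b) = b + (-169 + 66/b + 16*p - 6*p/b) = b + (-169 + 16*p + 66/b - 6*p/b) = -169 + b + 16*p + 66/b - 6*p/b)
U(sqrt(180 + 244), 163) - 255399 = (66 - 6*163 + sqrt(180 + 244)*(-169 + sqrt(180 + 244) + 16*163))/(sqrt(180 + 244)) - 255399 = (66 - 978 + sqrt(424)*(-169 + sqrt(424) + 2608))/(sqrt(424)) - 255399 = (66 - 978 + (2*sqrt(106))*(-169 + 2*sqrt(106) + 2608))/((2*sqrt(106))) - 255399 = (sqrt(106)/212)*(66 - 978 + (2*sqrt(106))*(2439 + 2*sqrt(106))) - 255399 = (sqrt(106)/212)*(66 - 978 + 2*sqrt(106)*(2439 + 2*sqrt(106))) - 255399 = (sqrt(106)/212)*(-912 + 2*sqrt(106)*(2439 + 2*sqrt(106))) - 255399 = sqrt(106)*(-912 + 2*sqrt(106)*(2439 + 2*sqrt(106)))/212 - 255399 = -255399 + sqrt(106)*(-912 + 2*sqrt(106)*(2439 + 2*sqrt(106)))/212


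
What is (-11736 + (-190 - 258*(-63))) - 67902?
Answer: -63574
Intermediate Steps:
(-11736 + (-190 - 258*(-63))) - 67902 = (-11736 + (-190 + 16254)) - 67902 = (-11736 + 16064) - 67902 = 4328 - 67902 = -63574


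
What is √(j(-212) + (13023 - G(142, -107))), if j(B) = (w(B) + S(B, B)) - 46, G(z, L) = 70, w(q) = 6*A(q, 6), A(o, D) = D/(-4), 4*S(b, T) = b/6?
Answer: √464010/6 ≈ 113.53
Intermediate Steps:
S(b, T) = b/24 (S(b, T) = (b/6)/4 = b/24)
A(o, D) = -D/4 (A(o, D) = D*(-¼) = -D/4)
w(q) = -9 (w(q) = 6*(-¼*6) = 6*(-3/2) = -9)
j(B) = -55 + B/24 (j(B) = (-9 + B/24) - 46 = -55 + B/24)
√(j(-212) + (13023 - G(142, -107))) = √((-55 + (1/24)*(-212)) + (13023 - 1*70)) = √((-55 - 53/6) + (13023 - 70)) = √(-383/6 + 12953) = √(77335/6) = √464010/6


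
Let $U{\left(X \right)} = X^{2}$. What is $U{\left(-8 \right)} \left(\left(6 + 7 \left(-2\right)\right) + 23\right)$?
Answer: $960$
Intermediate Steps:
$U{\left(-8 \right)} \left(\left(6 + 7 \left(-2\right)\right) + 23\right) = \left(-8\right)^{2} \left(\left(6 + 7 \left(-2\right)\right) + 23\right) = 64 \left(\left(6 - 14\right) + 23\right) = 64 \left(-8 + 23\right) = 64 \cdot 15 = 960$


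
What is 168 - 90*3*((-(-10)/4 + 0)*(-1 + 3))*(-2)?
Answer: 2868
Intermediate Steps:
168 - 90*3*((-(-10)/4 + 0)*(-1 + 3))*(-2) = 168 - 90*3*((-(-10)/4 + 0)*2)*(-2) = 168 - 90*3*((-2*(-5/4) + 0)*2)*(-2) = 168 - 90*3*((5/2 + 0)*2)*(-2) = 168 - 90*3*((5/2)*2)*(-2) = 168 - 90*3*5*(-2) = 168 - 1350*(-2) = 168 - 90*(-30) = 168 + 2700 = 2868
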